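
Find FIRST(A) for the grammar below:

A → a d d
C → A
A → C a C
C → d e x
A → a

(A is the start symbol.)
{ 'a', 'd' }

To compute FIRST(A), examine every production with A on the left-hand side, reading each right-hand side left to right until a non-nullable symbol is reached.

FIRST sets of the other non-terminals involved (by the same procedure, iterated to a fixed point):
  FIRST(C) = { 'a', 'd' }

From A → a d d:
  - a is a terminal: add 'a' and stop
From A → C a C:
  - C is a non-terminal: add FIRST(C) \ {ε} = { 'a', 'd' }
    C is not nullable, so stop
From A → a:
  - a is a terminal: add 'a' and stop

Collecting: FIRST(A) = { 'a', 'd' }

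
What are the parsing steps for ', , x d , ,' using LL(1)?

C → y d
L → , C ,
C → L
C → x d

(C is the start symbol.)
LL(1) parsing maintains a stack (initially the start symbol over $) and the input. At each step: if the stack top is a terminal, match it against the current input token; if it is a non-terminal N, replace it with the RHS of M[N, lookahead] (the unique production whose predict set contains the lookahead).

Stack is shown with the top on the left.

Stack      Input          Action
--------------------------------
C $        , , x d , , $  output C → L
L $        , , x d , , $  output L → , C ,
, C , $    , , x d , , $  match ','
C , $      , x d , , $    output C → L
L , $      , x d , , $    output L → , C ,
, C , , $  , x d , , $    match ','
C , , $    x d , , $      output C → x d
x d , , $  x d , , $      match 'x'
d , , $    d , , $        match 'd'
, , $      , , $          match ','
, $        , $            match ','
$          $              accept

The string is accepted.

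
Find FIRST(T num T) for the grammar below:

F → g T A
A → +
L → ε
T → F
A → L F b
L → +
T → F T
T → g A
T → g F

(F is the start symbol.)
FIRST sets of the non-terminals involved (from the grammar, by fixed-point iteration):
  FIRST(T) = { 'g' }

To compute FIRST(T num T), process the symbols left to right:
Symbol T is a non-terminal. Add FIRST(T) \ {ε} = { 'g' }
T is not nullable (ε ∉ FIRST(T)), so stop here.
FIRST(T num T) = { 'g' }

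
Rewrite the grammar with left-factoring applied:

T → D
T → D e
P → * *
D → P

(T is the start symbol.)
Left-factoring transforms A → αβ₁ | αβ₂ into A → αA' and A' → β₁ | β₂
(α is the longest common prefix among the alternatives). Repeat until
no nonterminal has two alternatives with a common prefix.

Round 1: T has alternatives sharing prefix 'D'. Introduce T': T → D T'
  Add: T' → ε
  Add: T' → e

No remaining common prefixes — done.

Resulting grammar:
T → D T'
T' → ε
T' → e
P → * *
D → P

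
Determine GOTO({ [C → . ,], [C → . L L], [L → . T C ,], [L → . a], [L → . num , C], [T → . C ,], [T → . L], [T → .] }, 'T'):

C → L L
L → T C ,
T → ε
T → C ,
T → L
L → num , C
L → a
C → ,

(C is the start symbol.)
GOTO(I, 'T') = CLOSURE({ [A → αX.β] : [A → α.Xβ] ∈ I, X = 'T' })

Items with dot before 'T', with the dot advanced:
  [L → . T C ,] → [L → T . C ,]
Closure of the advanced items:
  [L → T . C ,] has the dot before C: add [C → . L L], [C → . ,]
  [C → . L L] has the dot before L: add [L → . T C ,], [L → . num , C], [L → . a]
  [L → . T C ,] has the dot before T: add [T → .], [T → . C ,], [T → . L]

GOTO = { [C → . ,], [C → . L L], [L → . T C ,], [L → . a], [L → . num , C], [L → T . C ,], [T → . C ,], [T → . L], [T → .] }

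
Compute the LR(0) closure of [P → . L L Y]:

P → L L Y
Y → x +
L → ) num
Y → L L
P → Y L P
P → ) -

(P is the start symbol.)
To compute CLOSURE, for each item [A → α.Bβ] where B is a non-terminal, add [B → .γ] for all productions B → γ; repeat for the newly added items until nothing changes.

Start with: [P → . L L Y]
  [P → . L L Y] has the dot before L: add [L → . ) num]
No further items can be added.

CLOSURE = { [L → . ) num], [P → . L L Y] }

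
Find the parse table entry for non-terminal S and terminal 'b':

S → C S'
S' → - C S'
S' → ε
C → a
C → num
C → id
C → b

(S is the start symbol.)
S → C S'

To find M[S, 'b'], we find productions for S where 'b' is in the predict set (PREDICT(N → α) = (FIRST(α) \ {ε}) ∪ (FOLLOW(N) if α ⇒* ε)).

Relevant sets:
  FIRST(C) = { 'a', 'b', 'id', 'num' }

S → C S': PREDICT = { 'a', 'b', 'id', 'num' }
  'b' is in predict set, so this production goes in M[S, 'b']

M[S, 'b'] = S → C S'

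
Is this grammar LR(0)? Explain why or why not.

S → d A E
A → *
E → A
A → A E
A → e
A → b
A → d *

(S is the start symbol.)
No. Shift-reduce conflict between [E → A .] and [A → . *]

Augment with S' → S and build the canonical LR(0) collection (I0 = CLOSURE({[S' → . S]}), then GOTO on every symbol after a dot until no new states appear). It has 12 states:
  I0: { [S → . d A E], [S' → . S] }  — shift
  I1: { [S' → S .] }  — accept
  I2: { [A → . *], [A → . A E], [A → . b], [A → . d *], [A → . e], [S → d . A E] }  — shift
  I3: { [A → * .] }  — reduce
  I4: { [A → . *], [A → . A E], [A → . b], [A → . d *], [A → . e], [A → A . E], [E → . A], [S → d A . E] }  — shift
  I5: { [A → b .] }  — reduce
  I6: { [A → d . *] }  — shift
  I7: { [A → e .] }  — reduce
  I8: { [A → d * .] }  — reduce
  I9: { [A → . *], [A → . A E], [A → . b], [A → . d *], [A → . e], [A → A . E], [E → . A], [E → A .] }  — shift, reduce
  I10: { [A → A E .], [S → d A E .] }  — 2 reduces
  I11: { [A → A E .] }  — reduce

Conflict in state I9:
  Shift-reduce conflict between [E → A .] and [A → . *]
So the grammar is NOT LR(0).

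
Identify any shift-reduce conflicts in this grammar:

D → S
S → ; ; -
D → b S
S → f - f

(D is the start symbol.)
No shift-reduce conflicts

A shift-reduce conflict occurs when an LR(0) state has both:
  - a complete (reduce) item [A → α .] (dot at the end), and
  - a shift item [B → β . c γ] (dot before a terminal).

Augment with D' → D and build the canonical LR(0) collection (I0 = CLOSURE({[D' → . D]}), then GOTO on every symbol after a dot until no new states appear). It has 11 states:
  I0: { [D → . S], [D → . b S], [D' → . D], [S → . ; ; -], [S → . f - f] }  — shift
  I1: { [S → ; . ; -] }  — shift
  I2: { [D' → D .] }  — accept
  I3: { [D → S .] }  — reduce
  I4: { [D → b . S], [S → . ; ; -], [S → . f - f] }  — shift
  I5: { [S → f . - f] }  — shift
  I6: { [S → f - . f] }  — shift
  I7: { [S → f - f .] }  — reduce
  I8: { [D → b S .] }  — reduce
  I9: { [S → ; ; . -] }  — shift
  I10: { [S → ; ; - .] }  — reduce

No state contains both a complete item and a shift item.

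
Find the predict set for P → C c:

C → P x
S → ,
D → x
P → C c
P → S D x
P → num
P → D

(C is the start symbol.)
PREDICT(P → C c) = (FIRST(RHS) \ {ε}) ∪ (FOLLOW(P) if ε ∈ FIRST(RHS), i.e. RHS ⇒* ε)
FIRST(C) = { ',', 'num', 'x' }
FIRST(C c) = { ',', 'num', 'x' }
ε ∉ FIRST(C c), so FOLLOW(P) is not added.
PREDICT(P → C c) = { ',', 'num', 'x' }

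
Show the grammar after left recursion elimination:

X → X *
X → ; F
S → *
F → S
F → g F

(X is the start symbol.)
X is directly left-recursive. The standard transformation for
  A → A α₁ | ... | A α_m | β₁ | ... | β_n
is
  A  → β₁ A' | ... | β_n A'
  A' → α₁ A' | ... | α_m A' | ε

X → ; F becomes X → ; F X'
X → X * becomes X' → * X'
Add X' → ε

Productions for other non-terminals are unchanged:
  S → *
  F → S
  F → g F

Resulting grammar:
X → ; F X'
X' → * X'
X' → ε
S → *
F → S
F → g F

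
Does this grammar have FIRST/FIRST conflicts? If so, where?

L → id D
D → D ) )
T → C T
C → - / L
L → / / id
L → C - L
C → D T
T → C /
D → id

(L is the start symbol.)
Yes. L → id D / L → C '-' L on { 'id' }; D → D ')' ')' / D → id on { 'id' }; T → C T / T → C '/' on { '-', 'id' }

FIRST sets of the non-terminals at (or reachable through a nullable prefix from) the front of some alternative:
  FIRST(C) = { '-', 'id' }
  FIRST(D) = { 'id' }

Productions for L:
  L → id D: FIRST = { 'id' }
  L → / / id: FIRST = { '/' }
  L → C - L: FIRST = { '-', 'id' }
Productions for D:
  D → D ) ): FIRST = { 'id' }
  D → id: FIRST = { 'id' }
Productions for T:
  T → C T: FIRST = { '-', 'id' }
  T → C /: FIRST = { '-', 'id' }
Productions for C:
  C → - / L: FIRST = { '-' }
  C → D T: FIRST = { 'id' }

Conflict for L: L → id D and L → C - L
  Overlap: { 'id' }
Conflict for D: D → D ) ) and D → id
  Overlap: { 'id' }
Conflict for T: T → C T and T → C /
  Overlap: { '-', 'id' }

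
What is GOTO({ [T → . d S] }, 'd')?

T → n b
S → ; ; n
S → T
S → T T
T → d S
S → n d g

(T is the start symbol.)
{ [S → . ; ; n], [S → . T T], [S → . T], [S → . n d g], [T → . d S], [T → . n b], [T → d . S] }

GOTO(I, 'd') = CLOSURE({ [A → αX.β] : [A → α.Xβ] ∈ I, X = 'd' })

Items with dot before 'd', with the dot advanced:
  [T → . d S] → [T → d . S]
Closure of the advanced items:
  [T → d . S] has the dot before S: add [S → . ; ; n], [S → . T], [S → . T T], [S → . n d g]
  [S → . T] has the dot before T: add [T → . n b], [T → . d S]

GOTO = { [S → . ; ; n], [S → . T T], [S → . T], [S → . n d g], [T → . d S], [T → . n b], [T → d . S] }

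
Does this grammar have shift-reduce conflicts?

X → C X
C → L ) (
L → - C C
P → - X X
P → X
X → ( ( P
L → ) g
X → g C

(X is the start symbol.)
Yes — I22: [L → - C C .] vs [L → . ) g]

A shift-reduce conflict occurs when an LR(0) state has both:
  - a complete (reduce) item [A → α .] (dot at the end), and
  - a shift item [B → β . c γ] (dot before a terminal).

Augment with X' → X and build the canonical LR(0) collection (I0 = CLOSURE({[X' → . X]}), then GOTO on every symbol after a dot until no new states appear). It has 23 states:
  I0: { [C → . L ) (], [L → . ) g], [L → . - C C], [X → . ( ( P], [X → . C X], [X → . g C], [X' → . X] }  — shift
  I1: { [X → ( . ( P] }  — shift
  I2: { [L → ) . g] }  — shift
  I3: { [C → . L ) (], [L → - . C C], [L → . ) g], [L → . - C C] }  — shift
  I4: { [C → . L ) (], [L → . ) g], [L → . - C C], [X → . ( ( P], [X → . C X], [X → . g C], [X → C . X] }  — shift
  I5: { [C → L . ) (] }  — shift
  I6: { [X' → X .] }  — accept
  I7: { [C → . L ) (], [L → . ) g], [L → . - C C], [X → g . C] }  — shift
  I8: { [X → g C .] }  — reduce
  I9: { [C → L ) . (] }  — shift
  I10: { [C → L ) ( .] }  — reduce
  I11: { [X → C X .] }  — reduce
  I12: { [C → . L ) (], [L → - C . C], [L → . ) g], [L → . - C C] }  — shift
  I13: { [L → - C C .] }  — reduce
  I14: { [L → ) g .] }  — reduce
  I15: { [C → . L ) (], [L → . ) g], [L → . - C C], [P → . - X X], [P → . X], [X → ( ( . P], [X → . ( ( P], [X → . C X], [X → . g C] }  — shift
  I16: { [C → . L ) (], [L → - . C C], [L → . ) g], [L → . - C C], [P → - . X X], [X → . ( ( P], [X → . C X], [X → . g C] }  — shift
  I17: { [X → ( ( P .] }  — reduce
  I18: { [P → X .] }  — reduce
  I19: { [C → . L ) (], [L → - C . C], [L → . ) g], [L → . - C C], [X → . ( ( P], [X → . C X], [X → . g C], [X → C . X] }  — shift
  I20: { [C → . L ) (], [L → . ) g], [L → . - C C], [P → - X . X], [X → . ( ( P], [X → . C X], [X → . g C] }  — shift
  I21: { [P → - X X .] }  — reduce
  I22: { [C → . L ) (], [L → - C C .], [L → . ) g], [L → . - C C], [X → . ( ( P], [X → . C X], [X → . g C], [X → C . X] }  — shift, reduce

I22 contains reduce item [L → - C C .] and shift items [L → . ) g], [L → . - C C], [X → . ( ( P], [X → . g C] — shift-reduce conflict.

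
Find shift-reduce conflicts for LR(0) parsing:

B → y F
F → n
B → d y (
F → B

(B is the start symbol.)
No shift-reduce conflicts

A shift-reduce conflict occurs when an LR(0) state has both:
  - a complete (reduce) item [A → α .] (dot at the end), and
  - a shift item [B → β . c γ] (dot before a terminal).

Augment with B' → B and build the canonical LR(0) collection (I0 = CLOSURE({[B' → . B]}), then GOTO on every symbol after a dot until no new states appear). It has 9 states:
  I0: { [B → . d y (], [B → . y F], [B' → . B] }  — shift
  I1: { [B' → B .] }  — accept
  I2: { [B → d . y (] }  — shift
  I3: { [B → . d y (], [B → . y F], [B → y . F], [F → . B], [F → . n] }  — shift
  I4: { [F → B .] }  — reduce
  I5: { [B → y F .] }  — reduce
  I6: { [F → n .] }  — reduce
  I7: { [B → d y . (] }  — shift
  I8: { [B → d y ( .] }  — reduce

No state contains both a complete item and a shift item.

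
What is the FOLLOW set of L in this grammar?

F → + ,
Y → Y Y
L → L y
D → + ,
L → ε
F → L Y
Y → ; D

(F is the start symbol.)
{ ';', 'y' }

To compute FOLLOW(L), find every occurrence of L on a right-hand side N → α L β: add FIRST(β) \ {ε}, and if β is empty or nullable also add FOLLOW(N). Iterate to a fixed point.

In L → L y: L is followed by y, add FIRST(y) \ {ε} = { 'y' }
In F → L Y: L is followed by Y, add FIRST(Y) \ {ε} = { ';' }

Taking the union: FOLLOW(L) = { ';', 'y' }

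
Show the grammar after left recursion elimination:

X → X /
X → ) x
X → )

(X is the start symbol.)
X → ) x X'
X → ) X'
X' → / X'
X' → ε

X is directly left-recursive. The standard transformation for
  A → A α₁ | ... | A α_m | β₁ | ... | β_n
is
  A  → β₁ A' | ... | β_n A'
  A' → α₁ A' | ... | α_m A' | ε

X → ) x becomes X → ) x X'
X → ) becomes X → ) X'
X → X / becomes X' → / X'
Add X' → ε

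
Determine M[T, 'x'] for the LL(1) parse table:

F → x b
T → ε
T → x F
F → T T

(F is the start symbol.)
T → ε, T → x F

To find M[T, 'x'], we find productions for T where 'x' is in the predict set (PREDICT(N → α) = (FIRST(α) \ {ε}) ∪ (FOLLOW(N) if α ⇒* ε)).

Relevant sets:
  FOLLOW(T) = { $, 'x' }

T → ε: PREDICT = { $, 'x' }
  'x' is in predict set, so this production goes in M[T, 'x']
T → x F: PREDICT = { 'x' }
  'x' is in predict set, so this production goes in M[T, 'x']

M[T, 'x'] = T → ε, T → x F  (a multiply-defined cell — the grammar is not LL(1))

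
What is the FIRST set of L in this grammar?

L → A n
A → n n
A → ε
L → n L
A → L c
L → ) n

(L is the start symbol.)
{ ')', 'n' }

FIRST sets of the other non-terminals involved (by the same procedure, iterated to a fixed point):
  FIRST(A) = { ')', 'n', ε }

From L → A n:
  - A is a non-terminal: add FIRST(A) \ {ε} = { ')', 'n' }
    A is nullable, so continue to the next symbol
  - n is a terminal: add 'n' and stop
From L → n L:
  - n is a terminal: add 'n' and stop
From L → ) n:
  - ')' is a terminal: add ')' and stop

Collecting: FIRST(L) = { ')', 'n' }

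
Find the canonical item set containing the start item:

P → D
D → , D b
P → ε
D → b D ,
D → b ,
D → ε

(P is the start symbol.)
{ [D → . , D b], [D → . b ,], [D → . b D ,], [D → .], [P → . D], [P → .], [P' → . P] }

First, augment the grammar with P' → P
I₀ = CLOSURE({ [P' → . P] }):
  [P' → . P] has the dot before P: add [P → . D], [P → .]
  [P → . D] has the dot before D: add [D → . , D b], [D → . b D ,], [D → . b ,], [D → .]
No further items can be added.

I₀ = { [D → . , D b], [D → . b ,], [D → . b D ,], [D → .], [P → . D], [P → .], [P' → . P] }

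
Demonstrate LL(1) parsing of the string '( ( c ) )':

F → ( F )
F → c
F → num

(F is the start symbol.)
LL(1) parsing maintains a stack (initially the start symbol over $) and the input. At each step: if the stack top is a terminal, match it against the current input token; if it is a non-terminal N, replace it with the RHS of M[N, lookahead] (the unique production whose predict set contains the lookahead).

Stack is shown with the top on the left.

Stack      Input        Action
------------------------------
F $        ( ( c ) ) $  output F → ( F )
( F ) $    ( ( c ) ) $  match '('
F ) $      ( c ) ) $    output F → ( F )
( F ) ) $  ( c ) ) $    match '('
F ) ) $    c ) ) $      output F → c
c ) ) $    c ) ) $      match 'c'
) ) $      ) ) $        match ')'
) $        ) $          match ')'
$          $            accept

The string is accepted.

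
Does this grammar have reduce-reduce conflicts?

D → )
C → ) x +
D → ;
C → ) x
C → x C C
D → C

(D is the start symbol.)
No reduce-reduce conflicts

A reduce-reduce conflict occurs when an LR(0) state has two complete items [A → α .] and [B → β .] — both call for a reduction, and with no lookahead the parser cannot choose between them.

Augment with D' → D and build the canonical LR(0) collection (I0 = CLOSURE({[D' → . D]}), then GOTO on every symbol after a dot until no new states appear). It has 11 states:
  I0: { [C → . ) x +], [C → . ) x], [C → . x C C], [D → . )], [D → . ;], [D → . C], [D' → . D] }  — shift
  I1: { [C → ) . x +], [C → ) . x], [D → ) .] }  — shift, reduce
  I2: { [D → ; .] }  — reduce
  I3: { [D → C .] }  — reduce
  I4: { [D' → D .] }  — accept
  I5: { [C → . ) x +], [C → . ) x], [C → . x C C], [C → x . C C] }  — shift
  I6: { [C → ) . x +], [C → ) . x] }  — shift
  I7: { [C → . ) x +], [C → . ) x], [C → . x C C], [C → x C . C] }  — shift
  I8: { [C → x C C .] }  — reduce
  I9: { [C → ) x . +], [C → ) x .] }  — shift, reduce
  I10: { [C → ) x + .] }  — reduce

No state contains more than one complete item.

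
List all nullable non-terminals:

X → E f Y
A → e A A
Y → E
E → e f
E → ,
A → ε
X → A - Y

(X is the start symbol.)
{ 'A' }

ε-productions: A → ε
So A is immediately nullable.
No further non-terminal can be added: every production for the remaining non-terminals contains a terminal or a non-nullable non-terminal.
Nullable = { 'A' }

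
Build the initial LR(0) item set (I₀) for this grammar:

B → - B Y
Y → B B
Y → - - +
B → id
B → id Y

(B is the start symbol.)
First, augment the grammar with B' → B
I₀ = CLOSURE({ [B' → . B] }):
  [B' → . B] has the dot before B: add [B → . - B Y], [B → . id], [B → . id Y]
No further items can be added.

I₀ = { [B → . - B Y], [B → . id Y], [B → . id], [B' → . B] }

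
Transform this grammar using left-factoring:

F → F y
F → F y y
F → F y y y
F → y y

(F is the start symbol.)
Left-factoring transforms A → αβ₁ | αβ₂ into A → αA' and A' → β₁ | β₂
(α is the longest common prefix among the alternatives). Repeat until
no nonterminal has two alternatives with a common prefix.

Round 1: F has alternatives sharing prefix 'F y'. Introduce F': F → F y F'
  Add: F' → ε
  Add: F' → y
  Add: F' → y y

Round 2: F' has alternatives sharing prefix 'y'. Introduce F'': F' → y F''
  Add: F'' → ε
  Add: F'' → y

No remaining common prefixes — done.

Resulting grammar:
F → F y F'
F' → ε
F' → y F''
F'' → ε
F'' → y
F → y y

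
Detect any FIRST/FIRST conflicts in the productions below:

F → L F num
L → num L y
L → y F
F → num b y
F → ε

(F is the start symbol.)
Yes. F → L F num / F → num b y on { 'num' }

A FIRST/FIRST conflict occurs when two productions N → α and N → β for the same non-terminal have FIRST(α) ∩ FIRST(β) ≠ ∅ (with ε ∈ FIRST of a nullable right-hand side, so two nullable alternatives also conflict).

FIRST sets of the non-terminals at (or reachable through a nullable prefix from) the front of some alternative:
  FIRST(L) = { 'num', 'y' }

Productions for F:
  F → L F num: FIRST = { 'num', 'y' }
  F → num b y: FIRST = { 'num' }
  F → ε: FIRST = { ε }
Productions for L:
  L → num L y: FIRST = { 'num' }
  L → y F: FIRST = { 'y' }

Conflict for F: F → L F num and F → num b y
  Overlap: { 'num' }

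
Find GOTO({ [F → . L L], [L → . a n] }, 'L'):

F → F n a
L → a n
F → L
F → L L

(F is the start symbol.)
{ [F → L . L], [L → . a n] }

GOTO(I, 'L') = CLOSURE({ [A → αX.β] : [A → α.Xβ] ∈ I, X = 'L' })

Items with dot before 'L', with the dot advanced:
  [F → . L L] → [F → L . L]
Closure of the advanced items:
  [F → L . L] has the dot before L: add [L → . a n]

GOTO = { [F → L . L], [L → . a n] }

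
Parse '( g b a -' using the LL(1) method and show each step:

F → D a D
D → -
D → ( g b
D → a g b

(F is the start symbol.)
LL(1) parsing maintains a stack (initially the start symbol over $) and the input. At each step: if the stack top is a terminal, match it against the current input token; if it is a non-terminal N, replace it with the RHS of M[N, lookahead] (the unique production whose predict set contains the lookahead).

Stack is shown with the top on the left.

Stack        Input        Action
--------------------------------
F $          ( g b a - $  output F → D a D
D a D $      ( g b a - $  output D → ( g b
( g b a D $  ( g b a - $  match '('
g b a D $    g b a - $    match 'g'
b a D $      b a - $      match 'b'
a D $        a - $        match 'a'
D $          - $          output D → -
- $          - $          match '-'
$            $            accept

The string is accepted.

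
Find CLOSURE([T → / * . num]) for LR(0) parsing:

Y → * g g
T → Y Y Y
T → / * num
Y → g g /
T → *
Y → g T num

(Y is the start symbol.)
{ [T → / * . num] }

To compute CLOSURE, for each item [A → α.Bβ] where B is a non-terminal, add [B → .γ] for all productions B → γ; repeat for the newly added items until nothing changes.

Start with: [T → / * . num]
The dot precedes the terminal num, so nothing is added.

CLOSURE = { [T → / * . num] }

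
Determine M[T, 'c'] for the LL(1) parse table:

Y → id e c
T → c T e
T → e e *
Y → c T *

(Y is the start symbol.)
T → c T e

To find M[T, 'c'], we find productions for T where 'c' is in the predict set (PREDICT(N → α) = (FIRST(α) \ {ε}) ∪ (FOLLOW(N) if α ⇒* ε)).

T → c T e: PREDICT = { 'c' }
  'c' is in predict set, so this production goes in M[T, 'c']
T → e e *: PREDICT = { 'e' }

M[T, 'c'] = T → c T e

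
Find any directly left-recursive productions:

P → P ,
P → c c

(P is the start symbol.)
Direct left recursion occurs when N → N α for some non-terminal N (the right-hand side begins with the left-hand side itself).

P → P ,: LEFT RECURSIVE (starts with P)
P → c c: starts with c

The grammar has direct left recursion on: P.

Answer: Yes, P is left-recursive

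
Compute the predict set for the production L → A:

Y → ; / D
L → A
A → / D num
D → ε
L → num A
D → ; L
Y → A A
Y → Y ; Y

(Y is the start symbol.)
{ '/' }

PREDICT(L → A) = (FIRST(RHS) \ {ε}) ∪ (FOLLOW(L) if ε ∈ FIRST(RHS), i.e. RHS ⇒* ε)
FIRST(A) = { '/' }
FIRST(A) = { '/' }
ε ∉ FIRST(A), so FOLLOW(L) is not added.
PREDICT(L → A) = { '/' }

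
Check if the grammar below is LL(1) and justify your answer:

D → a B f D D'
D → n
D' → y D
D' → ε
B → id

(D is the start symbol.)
No. Predict set conflict for D': { 'y' }

Relevant sets:
  FOLLOW(D') = { $, 'y' }

For D:
  PREDICT(D → a B f D D') = { 'a' }
  PREDICT(D → n) = { 'n' }
For D':
  PREDICT(D' → y D) = { 'y' }
  PREDICT(D' → ε) = { $, 'y' }
B has a single production, so nothing to check there.

Conflict found: Predict set conflict for D': { 'y' }
The grammar is NOT LL(1).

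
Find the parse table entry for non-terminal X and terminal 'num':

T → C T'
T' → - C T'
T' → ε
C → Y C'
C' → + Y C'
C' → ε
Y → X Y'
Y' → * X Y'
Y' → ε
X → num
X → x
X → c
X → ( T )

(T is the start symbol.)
X → num

To find M[X, 'num'], we find productions for X where 'num' is in the predict set (PREDICT(N → α) = (FIRST(α) \ {ε}) ∪ (FOLLOW(N) if α ⇒* ε)).

X → num: PREDICT = { 'num' }
  'num' is in predict set, so this production goes in M[X, 'num']
X → x: PREDICT = { 'x' }
X → c: PREDICT = { 'c' }
X → ( T ): PREDICT = { '(' }

M[X, 'num'] = X → num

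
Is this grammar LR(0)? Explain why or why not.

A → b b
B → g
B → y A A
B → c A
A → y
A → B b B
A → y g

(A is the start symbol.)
A grammar is LR(0) if no state in the canonical LR(0) collection has:
  - both a shift item (dot before a terminal) and a complete item (shift-reduce conflict), or
  - two or more complete items (reduce-reduce conflict; the accept item [A' → A .] counts as a complete item here).

Augment with A' → A and build the canonical LR(0) collection (I0 = CLOSURE({[A' → . A]}), then GOTO on every symbol after a dot until no new states appear). It has 15 states:
  I0: { [A → . B b B], [A → . b b], [A → . y g], [A → . y], [A' → . A], [B → . c A], [B → . g], [B → . y A A] }  — shift
  I1: { [A' → A .] }  — accept
  I2: { [A → B . b B] }  — shift
  I3: { [A → b . b] }  — shift
  I4: { [A → . B b B], [A → . b b], [A → . y g], [A → . y], [B → . c A], [B → . g], [B → . y A A], [B → c . A] }  — shift
  I5: { [B → g .] }  — reduce
  I6: { [A → . B b B], [A → . b b], [A → . y g], [A → . y], [A → y . g], [A → y .], [B → . c A], [B → . g], [B → . y A A], [B → y . A A] }  — shift, reduce
  I7: { [A → . B b B], [A → . b b], [A → . y g], [A → . y], [B → . c A], [B → . g], [B → . y A A], [B → y A . A] }  — shift
  I8: { [A → y g .], [B → g .] }  — 2 reduces
  I9: { [B → y A A .] }  — reduce
  I10: { [B → c A .] }  — reduce
  I11: { [A → b b .] }  — reduce
  I12: { [A → B b . B], [B → . c A], [B → . g], [B → . y A A] }  — shift
  I13: { [A → B b B .] }  — reduce
  I14: { [A → . B b B], [A → . b b], [A → . y g], [A → . y], [B → . c A], [B → . g], [B → . y A A], [B → y . A A] }  — shift

Conflict in state I6:
  Shift-reduce conflict between [A → y .] and [A → . b b]
So the grammar is NOT LR(0).

Answer: No. Shift-reduce conflict between [A → y .] and [A → . b b]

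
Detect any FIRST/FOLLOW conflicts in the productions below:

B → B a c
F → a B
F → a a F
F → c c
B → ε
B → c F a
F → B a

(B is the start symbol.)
A FIRST/FOLLOW conflict occurs when a non-terminal N has a nullable alternative N → β (β ⇒* ε) and another alternative N → α with FIRST(α) ∩ FOLLOW(N) ≠ ∅: on such a lookahead the parser cannot decide between expanding α and letting N vanish via β.

Nullable non-terminals: B.
FIRST sets used below: FIRST(B) = { 'a', 'c', ε }

B: nullable alternative(s) B → ε; FOLLOW(B) = { $, 'a' }
  B → B a c: FIRST \ {ε} = { 'a', 'c' } — overlaps FOLLOW(B) on { 'a' }: CONFLICT
  B → ε: FIRST \ {ε} = { } — this is the only nullable alternative, skip
  B → c F a: FIRST \ {ε} = { 'c' } — disjoint from FOLLOW(B)

F has no nullable alternative, so no FIRST/FOLLOW check is needed there.

So the grammar has 1 FIRST/FOLLOW conflict (marked CONFLICT above).

Answer: Yes. B → B a c with FOLLOW(B) on { 'a' }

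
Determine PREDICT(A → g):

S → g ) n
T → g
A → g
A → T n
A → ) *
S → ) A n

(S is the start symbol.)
PREDICT(A → g) = (FIRST(RHS) \ {ε}) ∪ (FOLLOW(A) if ε ∈ FIRST(RHS), i.e. RHS ⇒* ε)
FIRST(g) = { 'g' }
ε ∉ FIRST(g), so FOLLOW(A) is not added.
PREDICT(A → g) = { 'g' }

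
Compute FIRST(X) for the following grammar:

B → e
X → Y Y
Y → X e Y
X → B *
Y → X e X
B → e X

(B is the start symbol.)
FIRST sets of the other non-terminals involved (by the same procedure, iterated to a fixed point):
  FIRST(Y) = { 'e' }
  FIRST(B) = { 'e' }

From X → Y Y:
  - Y is a non-terminal: add FIRST(Y) \ {ε} = { 'e' }
    Y is not nullable, so stop
From X → B *:
  - B is a non-terminal: add FIRST(B) \ {ε} = { 'e' }
    B is not nullable, so stop

Collecting: FIRST(X) = { 'e' }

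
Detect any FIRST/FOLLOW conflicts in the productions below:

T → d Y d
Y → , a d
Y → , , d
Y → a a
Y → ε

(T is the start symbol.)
Nullable non-terminals: Y.

Y: nullable alternative(s) Y → ε; FOLLOW(Y) = { 'd' }
  Y → , a d: FIRST \ {ε} = { ',' } — disjoint from FOLLOW(Y)
  Y → , , d: FIRST \ {ε} = { ',' } — disjoint from FOLLOW(Y)
  Y → a a: FIRST \ {ε} = { 'a' } — disjoint from FOLLOW(Y)
  Y → ε: FIRST \ {ε} = { } — this is the only nullable alternative, skip

T has no nullable alternative, so no FIRST/FOLLOW check is needed there.

No FIRST/FOLLOW conflicts found.

Answer: No FIRST/FOLLOW conflicts.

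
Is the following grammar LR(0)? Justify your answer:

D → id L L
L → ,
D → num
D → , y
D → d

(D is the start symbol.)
Augment with D' → D and build the canonical LR(0) collection (I0 = CLOSURE({[D' → . D]}), then GOTO on every symbol after a dot until no new states appear). It has 10 states:
  I0: { [D → . , y], [D → . d], [D → . id L L], [D → . num], [D' → . D] }  — shift
  I1: { [D → , . y] }  — shift
  I2: { [D' → D .] }  — accept
  I3: { [D → d .] }  — reduce
  I4: { [D → id . L L], [L → . ,] }  — shift
  I5: { [D → num .] }  — reduce
  I6: { [L → , .] }  — reduce
  I7: { [D → id L . L], [L → . ,] }  — shift
  I8: { [D → id L L .] }  — reduce
  I9: { [D → , y .] }  — reduce

Every state is either a pure shift/goto state or contains exactly one complete item and nothing to shift — no conflicts. The grammar is LR(0).

Answer: Yes, the grammar is LR(0)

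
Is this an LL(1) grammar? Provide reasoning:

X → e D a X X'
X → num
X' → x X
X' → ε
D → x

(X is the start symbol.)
A grammar is LL(1) if for each non-terminal N with multiple productions, the predict sets of those productions are pairwise disjoint, where PREDICT(N → α) = (FIRST(α) \ {ε}) ∪ (FOLLOW(N) if α ⇒* ε).

Relevant sets:
  FOLLOW(X') = { $, 'x' }

For X:
  PREDICT(X → e D a X X') = { 'e' }
  PREDICT(X → num) = { 'num' }
For X':
  PREDICT(X' → x X) = { 'x' }
  PREDICT(X' → ε) = { $, 'x' }
D has a single production, so nothing to check there.

Conflict found: Predict set conflict for X': { 'x' }
The grammar is NOT LL(1).

Answer: No. Predict set conflict for X': { 'x' }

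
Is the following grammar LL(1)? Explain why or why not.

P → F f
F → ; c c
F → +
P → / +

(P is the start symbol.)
Yes, the grammar is LL(1).

Relevant sets:
  FIRST(F) = { '+', ';' }

For P:
  PREDICT(P → F f) = { '+', ';' }
  PREDICT(P → '/' '+') = { '/' }
For F:
  PREDICT(F → ';' c c) = { ';' }
  PREDICT(F → '+') = { '+' }

All predict sets are disjoint. The grammar IS LL(1).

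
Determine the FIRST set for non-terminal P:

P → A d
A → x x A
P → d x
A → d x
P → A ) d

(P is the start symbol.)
{ 'd', 'x' }

FIRST sets of the other non-terminals involved (by the same procedure, iterated to a fixed point):
  FIRST(A) = { 'd', 'x' }

From P → A d:
  - A is a non-terminal: add FIRST(A) \ {ε} = { 'd', 'x' }
    A is not nullable, so stop
From P → d x:
  - d is a terminal: add 'd' and stop
From P → A ) d:
  - A is a non-terminal: add FIRST(A) \ {ε} = { 'd', 'x' }
    A is not nullable, so stop

Collecting: FIRST(P) = { 'd', 'x' }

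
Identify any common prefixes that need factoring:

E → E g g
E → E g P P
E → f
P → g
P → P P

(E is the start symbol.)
Yes, E has productions with common prefix 'E g'

Left-factoring is needed when two productions for the same non-terminal
share a common prefix on the right-hand side.

Productions for E:
  E → E g g
  E → E g P P
  E → f
Productions for P:
  P → g
  P → P P

Found common prefix 'E g' in productions for E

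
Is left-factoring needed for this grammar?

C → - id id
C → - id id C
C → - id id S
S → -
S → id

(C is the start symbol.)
Left-factoring is needed when two productions for the same non-terminal
share a common prefix on the right-hand side.

Productions for C:
  C → - id id
  C → - id id C
  C → - id id S
Productions for S:
  S → -
  S → id

Found common prefix '- id id' in productions for C

Answer: Yes, C has productions with common prefix '- id id'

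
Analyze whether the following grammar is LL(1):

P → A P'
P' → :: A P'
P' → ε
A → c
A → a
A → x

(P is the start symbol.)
A grammar is LL(1) if for each non-terminal N with multiple productions, the predict sets of those productions are pairwise disjoint, where PREDICT(N → α) = (FIRST(α) \ {ε}) ∪ (FOLLOW(N) if α ⇒* ε).

Relevant sets:
  FOLLOW(P') = { $ }

For P':
  PREDICT(P' → :: A P') = { '::' }
  PREDICT(P' → ε) = { $ }
For A:
  PREDICT(A → c) = { 'c' }
  PREDICT(A → a) = { 'a' }
  PREDICT(A → x) = { 'x' }
P has a single production, so nothing to check there.

All predict sets are disjoint. The grammar IS LL(1).

Answer: Yes, the grammar is LL(1).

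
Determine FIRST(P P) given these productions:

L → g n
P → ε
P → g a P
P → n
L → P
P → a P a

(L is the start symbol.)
FIRST sets of the non-terminals involved (from the grammar, by fixed-point iteration):
  FIRST(P) = { 'a', 'g', 'n', ε }

To compute FIRST(P P), process the symbols left to right:
Symbol P is a non-terminal. Add FIRST(P) \ {ε} = { 'a', 'g', 'n' }
P is nullable (ε ∈ FIRST(P)), continue to the next symbol.
Symbol P is a non-terminal. Add FIRST(P) \ {ε} = { 'a', 'g', 'n' }
P is nullable (ε ∈ FIRST(P)), continue to the next symbol.
All symbols are nullable, so ε is in the result.
FIRST(P P) = { 'a', 'g', 'n', ε }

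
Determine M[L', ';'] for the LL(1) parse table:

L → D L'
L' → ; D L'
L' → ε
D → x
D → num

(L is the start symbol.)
To find M[L', ';'], we find productions for L' where ';' is in the predict set (PREDICT(N → α) = (FIRST(α) \ {ε}) ∪ (FOLLOW(N) if α ⇒* ε)).

Relevant sets:
  FOLLOW(L') = { $ }

L' → ; D L': PREDICT = { ';' }
  ';' is in predict set, so this production goes in M[L', ';']
L' → ε: PREDICT = { $ }

M[L', ';'] = L' → ; D L'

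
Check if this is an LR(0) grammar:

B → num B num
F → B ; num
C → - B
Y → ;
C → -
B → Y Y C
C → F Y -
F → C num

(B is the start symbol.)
No. Shift-reduce conflict between [C → - .] and [B → . num B num]

A grammar is LR(0) if no state in the canonical LR(0) collection has:
  - both a shift item (dot before a terminal) and a complete item (shift-reduce conflict), or
  - two or more complete items (reduce-reduce conflict; the accept item [B' → B .] counts as a complete item here).

Augment with B' → B and build the canonical LR(0) collection (I0 = CLOSURE({[B' → . B]}), then GOTO on every symbol after a dot until no new states appear). It has 18 states:
  I0: { [B → . Y Y C], [B → . num B num], [B' → . B], [Y → . ;] }  — shift
  I1: { [Y → ; .] }  — reduce
  I2: { [B' → B .] }  — accept
  I3: { [B → Y . Y C], [Y → . ;] }  — shift
  I4: { [B → . Y Y C], [B → . num B num], [B → num . B num], [Y → . ;] }  — shift
  I5: { [B → num B . num] }  — shift
  I6: { [B → num B num .] }  — reduce
  I7: { [B → . Y Y C], [B → . num B num], [B → Y Y . C], [C → . - B], [C → . -], [C → . F Y -], [F → . B ; num], [F → . C num], [Y → . ;] }  — shift
  I8: { [B → . Y Y C], [B → . num B num], [C → - . B], [C → - .], [Y → . ;] }  — shift, reduce
  I9: { [F → B . ; num] }  — shift
  I10: { [B → Y Y C .], [F → C . num] }  — shift, reduce
  I11: { [C → F . Y -], [Y → . ;] }  — shift
  I12: { [C → F Y . -] }  — shift
  I13: { [C → F Y - .] }  — reduce
  I14: { [F → C num .] }  — reduce
  I15: { [F → B ; . num] }  — shift
  I16: { [F → B ; num .] }  — reduce
  I17: { [C → - B .] }  — reduce

Conflict in state I8:
  Shift-reduce conflict between [C → - .] and [B → . num B num]
So the grammar is NOT LR(0).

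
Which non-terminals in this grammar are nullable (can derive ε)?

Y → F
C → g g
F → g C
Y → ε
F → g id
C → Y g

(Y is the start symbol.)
A non-terminal is nullable if it can derive ε (the empty string): either it has an ε-production, or it has a production whose right-hand side consists entirely of nullable non-terminals.

ε-productions: Y → ε
So Y is immediately nullable.
No further non-terminal can be added: every production for the remaining non-terminals contains a terminal or a non-nullable non-terminal.
Nullable = { 'Y' }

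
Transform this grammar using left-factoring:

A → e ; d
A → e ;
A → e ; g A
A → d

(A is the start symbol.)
A → e ; A'
A' → d
A' → ε
A' → g A
A → d

Left-factoring transforms A → αβ₁ | αβ₂ into A → αA' and A' → β₁ | β₂
(α is the longest common prefix among the alternatives). Repeat until
no nonterminal has two alternatives with a common prefix.

Round 1: A has alternatives sharing prefix 'e ;'. Introduce A': A → e ; A'
  Add: A' → d
  Add: A' → ε
  Add: A' → g A

No remaining common prefixes — done.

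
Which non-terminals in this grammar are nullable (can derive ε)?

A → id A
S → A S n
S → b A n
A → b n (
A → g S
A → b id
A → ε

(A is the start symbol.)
ε-productions: A → ε
So A is immediately nullable.
No further non-terminal can be added: every production for the remaining non-terminals contains a terminal or a non-nullable non-terminal.
Nullable = { 'A' }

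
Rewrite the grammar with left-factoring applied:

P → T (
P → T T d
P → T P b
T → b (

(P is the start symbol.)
Left-factoring transforms A → αβ₁ | αβ₂ into A → αA' and A' → β₁ | β₂
(α is the longest common prefix among the alternatives). Repeat until
no nonterminal has two alternatives with a common prefix.

Round 1: P has alternatives sharing prefix 'T'. Introduce P': P → T P'
  Add: P' → (
  Add: P' → T d
  Add: P' → P b

No remaining common prefixes — done.

Resulting grammar:
P → T P'
P' → (
P' → T d
P' → P b
T → b (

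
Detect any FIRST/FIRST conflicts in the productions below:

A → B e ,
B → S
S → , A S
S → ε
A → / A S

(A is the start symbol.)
A FIRST/FIRST conflict occurs when two productions N → α and N → β for the same non-terminal have FIRST(α) ∩ FIRST(β) ≠ ∅ (with ε ∈ FIRST of a nullable right-hand side, so two nullable alternatives also conflict).

FIRST sets of the non-terminals at (or reachable through a nullable prefix from) the front of some alternative:
  FIRST(B) = { ',', ε }

Productions for A:
  A → B e ,: FIRST = { ',', 'e' }
  A → / A S: FIRST = { '/' }
Productions for S:
  S → , A S: FIRST = { ',' }
  S → ε: FIRST = { ε }
B has only one production, so no FIRST/FIRST conflict is possible there.

All alternatives of each non-terminal have pairwise disjoint FIRST sets.

Answer: No FIRST/FIRST conflicts.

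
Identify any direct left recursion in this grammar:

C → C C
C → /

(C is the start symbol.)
Yes, C is left-recursive

Direct left recursion occurs when N → N α for some non-terminal N (the right-hand side begins with the left-hand side itself).

C → C C: LEFT RECURSIVE (starts with C)
C → /: starts with '/'

The grammar has direct left recursion on: C.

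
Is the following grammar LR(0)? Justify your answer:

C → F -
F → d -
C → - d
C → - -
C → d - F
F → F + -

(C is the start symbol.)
No. Shift-reduce conflict between [F → d - .] and [F → . d -]

Augment with C' → C and build the canonical LR(0) collection (I0 = CLOSURE({[C' → . C]}), then GOTO on every symbol after a dot until no new states appear). It has 14 states:
  I0: { [C → . - -], [C → . - d], [C → . F -], [C → . d - F], [C' → . C], [F → . F + -], [F → . d -] }  — shift
  I1: { [C → - . -], [C → - . d] }  — shift
  I2: { [C' → C .] }  — accept
  I3: { [C → F . -], [F → F . + -] }  — shift
  I4: { [C → d . - F], [F → d . -] }  — shift
  I5: { [C → d - . F], [F → . F + -], [F → . d -], [F → d - .] }  — shift, reduce
  I6: { [C → d - F .], [F → F . + -] }  — shift, reduce
  I7: { [F → d . -] }  — shift
  I8: { [F → d - .] }  — reduce
  I9: { [F → F + . -] }  — shift
  I10: { [F → F + - .] }  — reduce
  I11: { [C → F - .] }  — reduce
  I12: { [C → - - .] }  — reduce
  I13: { [C → - d .] }  — reduce

Conflict in state I5:
  Shift-reduce conflict between [F → d - .] and [F → . d -]
So the grammar is NOT LR(0).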